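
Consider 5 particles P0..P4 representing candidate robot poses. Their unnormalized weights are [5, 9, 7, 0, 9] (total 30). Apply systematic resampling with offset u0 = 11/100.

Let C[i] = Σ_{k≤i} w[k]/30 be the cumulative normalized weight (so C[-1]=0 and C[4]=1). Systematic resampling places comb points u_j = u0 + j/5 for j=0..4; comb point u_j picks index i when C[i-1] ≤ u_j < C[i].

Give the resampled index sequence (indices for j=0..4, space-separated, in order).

0 1 2 4 4

C = [1/6, 7/15, 7/10, 7/10, 1]
j=0: u_0=11/100 ∈ [0, 1/6) → index 0
j=1: u_1=31/100 ∈ [1/6, 7/15) → index 1
j=2: u_2=51/100 ∈ [7/15, 7/10) → index 2
j=3: u_3=71/100 ∈ [7/10, 1) → index 4
j=4: u_4=91/100 ∈ [7/10, 1) → index 4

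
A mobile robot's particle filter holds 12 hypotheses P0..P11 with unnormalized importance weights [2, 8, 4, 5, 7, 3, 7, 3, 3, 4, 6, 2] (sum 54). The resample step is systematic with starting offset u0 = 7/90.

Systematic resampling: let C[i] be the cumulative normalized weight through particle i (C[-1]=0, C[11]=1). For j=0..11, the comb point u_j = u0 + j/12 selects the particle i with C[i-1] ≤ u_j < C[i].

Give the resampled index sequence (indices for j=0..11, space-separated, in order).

C = [1/27, 5/27, 7/27, 19/54, 13/27, 29/54, 2/3, 13/18, 7/9, 23/27, 26/27, 1]
j=0: u_0=7/90 ∈ [1/27, 5/27) → index 1
j=1: u_1=29/180 ∈ [1/27, 5/27) → index 1
j=2: u_2=11/45 ∈ [5/27, 7/27) → index 2
j=3: u_3=59/180 ∈ [7/27, 19/54) → index 3
j=4: u_4=37/90 ∈ [19/54, 13/27) → index 4
j=5: u_5=89/180 ∈ [13/27, 29/54) → index 5
j=6: u_6=26/45 ∈ [29/54, 2/3) → index 6
j=7: u_7=119/180 ∈ [29/54, 2/3) → index 6
j=8: u_8=67/90 ∈ [13/18, 7/9) → index 8
j=9: u_9=149/180 ∈ [7/9, 23/27) → index 9
j=10: u_10=41/45 ∈ [23/27, 26/27) → index 10
j=11: u_11=179/180 ∈ [26/27, 1) → index 11

1 1 2 3 4 5 6 6 8 9 10 11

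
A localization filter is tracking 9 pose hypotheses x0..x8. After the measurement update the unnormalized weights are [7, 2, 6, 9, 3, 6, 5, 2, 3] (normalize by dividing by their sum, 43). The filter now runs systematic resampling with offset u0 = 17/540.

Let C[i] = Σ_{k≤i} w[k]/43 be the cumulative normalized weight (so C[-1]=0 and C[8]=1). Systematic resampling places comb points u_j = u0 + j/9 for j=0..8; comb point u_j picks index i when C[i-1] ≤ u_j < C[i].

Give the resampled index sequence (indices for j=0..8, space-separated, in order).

C = [7/43, 9/43, 15/43, 24/43, 27/43, 33/43, 38/43, 40/43, 1]
j=0: u_0=17/540 ∈ [0, 7/43) → index 0
j=1: u_1=77/540 ∈ [0, 7/43) → index 0
j=2: u_2=137/540 ∈ [9/43, 15/43) → index 2
j=3: u_3=197/540 ∈ [15/43, 24/43) → index 3
j=4: u_4=257/540 ∈ [15/43, 24/43) → index 3
j=5: u_5=317/540 ∈ [24/43, 27/43) → index 4
j=6: u_6=377/540 ∈ [27/43, 33/43) → index 5
j=7: u_7=437/540 ∈ [33/43, 38/43) → index 6
j=8: u_8=497/540 ∈ [38/43, 40/43) → index 7

0 0 2 3 3 4 5 6 7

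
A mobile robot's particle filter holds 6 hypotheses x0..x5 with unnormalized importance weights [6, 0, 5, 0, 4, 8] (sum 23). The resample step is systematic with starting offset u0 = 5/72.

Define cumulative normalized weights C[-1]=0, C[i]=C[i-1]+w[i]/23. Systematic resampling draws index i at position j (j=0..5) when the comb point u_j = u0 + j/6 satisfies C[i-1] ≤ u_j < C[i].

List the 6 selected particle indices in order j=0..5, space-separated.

C = [6/23, 6/23, 11/23, 11/23, 15/23, 1]
j=0: u_0=5/72 ∈ [0, 6/23) → index 0
j=1: u_1=17/72 ∈ [0, 6/23) → index 0
j=2: u_2=29/72 ∈ [6/23, 11/23) → index 2
j=3: u_3=41/72 ∈ [11/23, 15/23) → index 4
j=4: u_4=53/72 ∈ [15/23, 1) → index 5
j=5: u_5=65/72 ∈ [15/23, 1) → index 5

0 0 2 4 5 5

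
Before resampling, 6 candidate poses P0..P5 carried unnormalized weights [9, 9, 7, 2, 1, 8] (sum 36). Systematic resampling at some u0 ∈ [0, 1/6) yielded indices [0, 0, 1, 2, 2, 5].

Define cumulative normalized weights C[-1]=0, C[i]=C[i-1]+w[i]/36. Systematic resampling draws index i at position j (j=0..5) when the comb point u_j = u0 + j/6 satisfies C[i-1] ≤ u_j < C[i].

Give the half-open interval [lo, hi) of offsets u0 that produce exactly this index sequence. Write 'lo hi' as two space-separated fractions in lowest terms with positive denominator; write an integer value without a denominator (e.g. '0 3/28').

C = [1/4, 1/2, 25/36, 3/4, 7/9, 1]
j=0 picked index 0: u0 ∈ [0, 1/4)
j=1 picked index 0: u0 ∈ [-1/6, 1/12)
j=2 picked index 1: u0 ∈ [-1/12, 1/6)
j=3 picked index 2: u0 ∈ [0, 7/36)
j=4 picked index 2: u0 ∈ [-1/6, 1/36)
j=5 picked index 5: u0 ∈ [-1/18, 1/6)
intersection: [0, 1/36)

0 1/36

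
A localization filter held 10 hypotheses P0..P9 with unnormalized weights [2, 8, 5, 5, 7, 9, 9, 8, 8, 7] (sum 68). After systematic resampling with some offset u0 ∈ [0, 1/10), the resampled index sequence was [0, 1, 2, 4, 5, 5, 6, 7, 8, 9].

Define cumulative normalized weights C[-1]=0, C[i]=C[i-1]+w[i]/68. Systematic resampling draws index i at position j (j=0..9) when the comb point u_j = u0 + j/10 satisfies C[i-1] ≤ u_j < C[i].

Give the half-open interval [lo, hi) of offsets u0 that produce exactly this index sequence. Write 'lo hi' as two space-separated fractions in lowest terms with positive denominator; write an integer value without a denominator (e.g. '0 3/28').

C = [1/34, 5/34, 15/68, 5/17, 27/68, 9/17, 45/68, 53/68, 61/68, 1]
j=0 picked index 0: u0 ∈ [0, 1/34)
j=1 picked index 1: u0 ∈ [-6/85, 4/85)
j=2 picked index 2: u0 ∈ [-9/170, 7/340)
j=3 picked index 4: u0 ∈ [-1/170, 33/340)
j=4 picked index 5: u0 ∈ [-1/340, 11/85)
j=5 picked index 5: u0 ∈ [-7/68, 1/34)
j=6 picked index 6: u0 ∈ [-6/85, 21/340)
j=7 picked index 7: u0 ∈ [-13/340, 27/340)
j=8 picked index 8: u0 ∈ [-7/340, 33/340)
j=9 picked index 9: u0 ∈ [-1/340, 1/10)
intersection: [0, 7/340)

0 7/340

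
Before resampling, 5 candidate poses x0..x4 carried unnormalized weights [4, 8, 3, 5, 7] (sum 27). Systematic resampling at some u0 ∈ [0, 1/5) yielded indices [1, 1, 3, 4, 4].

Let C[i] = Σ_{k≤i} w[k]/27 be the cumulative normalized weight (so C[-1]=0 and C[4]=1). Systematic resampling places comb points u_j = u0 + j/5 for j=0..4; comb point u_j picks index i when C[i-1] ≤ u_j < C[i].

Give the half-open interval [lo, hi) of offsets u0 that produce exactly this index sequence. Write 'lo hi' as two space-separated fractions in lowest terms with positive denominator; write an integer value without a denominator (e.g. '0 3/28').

7/45 1/5

C = [4/27, 4/9, 5/9, 20/27, 1]
j=0 picked index 1: u0 ∈ [4/27, 4/9)
j=1 picked index 1: u0 ∈ [-7/135, 11/45)
j=2 picked index 3: u0 ∈ [7/45, 46/135)
j=3 picked index 4: u0 ∈ [19/135, 2/5)
j=4 picked index 4: u0 ∈ [-8/135, 1/5)
intersection: [7/45, 1/5)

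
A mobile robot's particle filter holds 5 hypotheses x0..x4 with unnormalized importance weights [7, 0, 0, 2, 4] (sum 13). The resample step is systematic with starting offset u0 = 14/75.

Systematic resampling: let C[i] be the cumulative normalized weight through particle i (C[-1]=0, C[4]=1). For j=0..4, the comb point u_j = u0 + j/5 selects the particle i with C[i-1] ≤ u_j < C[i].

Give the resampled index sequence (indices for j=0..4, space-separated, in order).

C = [7/13, 7/13, 7/13, 9/13, 1]
j=0: u_0=14/75 ∈ [0, 7/13) → index 0
j=1: u_1=29/75 ∈ [0, 7/13) → index 0
j=2: u_2=44/75 ∈ [7/13, 9/13) → index 3
j=3: u_3=59/75 ∈ [9/13, 1) → index 4
j=4: u_4=74/75 ∈ [9/13, 1) → index 4

0 0 3 4 4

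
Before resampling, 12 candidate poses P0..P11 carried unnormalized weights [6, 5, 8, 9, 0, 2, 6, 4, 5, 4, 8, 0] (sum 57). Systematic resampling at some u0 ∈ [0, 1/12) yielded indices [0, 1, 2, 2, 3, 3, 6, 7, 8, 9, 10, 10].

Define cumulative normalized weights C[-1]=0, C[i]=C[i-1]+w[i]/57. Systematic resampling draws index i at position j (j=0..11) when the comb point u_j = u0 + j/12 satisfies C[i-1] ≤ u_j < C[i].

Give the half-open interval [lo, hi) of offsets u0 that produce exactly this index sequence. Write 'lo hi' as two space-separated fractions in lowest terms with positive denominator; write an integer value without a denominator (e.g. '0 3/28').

C = [2/19, 11/57, 1/3, 28/57, 28/57, 10/19, 12/19, 40/57, 15/19, 49/57, 1, 1]
j=0 picked index 0: u0 ∈ [0, 2/19)
j=1 picked index 1: u0 ∈ [5/228, 25/228)
j=2 picked index 2: u0 ∈ [1/38, 1/6)
j=3 picked index 2: u0 ∈ [-13/228, 1/12)
j=4 picked index 3: u0 ∈ [0, 3/19)
j=5 picked index 3: u0 ∈ [-1/12, 17/228)
j=6 picked index 6: u0 ∈ [1/38, 5/38)
j=7 picked index 7: u0 ∈ [11/228, 9/76)
j=8 picked index 8: u0 ∈ [2/57, 7/57)
j=9 picked index 9: u0 ∈ [3/76, 25/228)
j=10 picked index 10: u0 ∈ [1/38, 1/6)
j=11 picked index 10: u0 ∈ [-13/228, 1/12)
intersection: [11/228, 17/228)

11/228 17/228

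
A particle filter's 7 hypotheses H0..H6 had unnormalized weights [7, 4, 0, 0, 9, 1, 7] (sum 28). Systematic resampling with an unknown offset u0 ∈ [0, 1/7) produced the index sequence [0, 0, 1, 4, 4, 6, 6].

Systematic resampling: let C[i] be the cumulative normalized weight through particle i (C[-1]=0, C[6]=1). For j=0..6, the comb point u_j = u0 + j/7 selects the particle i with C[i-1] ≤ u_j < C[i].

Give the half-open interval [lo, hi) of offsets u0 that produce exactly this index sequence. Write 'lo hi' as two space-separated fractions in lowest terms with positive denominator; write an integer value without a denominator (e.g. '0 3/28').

1/28 3/28

C = [1/4, 11/28, 11/28, 11/28, 5/7, 3/4, 1]
j=0 picked index 0: u0 ∈ [0, 1/4)
j=1 picked index 0: u0 ∈ [-1/7, 3/28)
j=2 picked index 1: u0 ∈ [-1/28, 3/28)
j=3 picked index 4: u0 ∈ [-1/28, 2/7)
j=4 picked index 4: u0 ∈ [-5/28, 1/7)
j=5 picked index 6: u0 ∈ [1/28, 2/7)
j=6 picked index 6: u0 ∈ [-3/28, 1/7)
intersection: [1/28, 3/28)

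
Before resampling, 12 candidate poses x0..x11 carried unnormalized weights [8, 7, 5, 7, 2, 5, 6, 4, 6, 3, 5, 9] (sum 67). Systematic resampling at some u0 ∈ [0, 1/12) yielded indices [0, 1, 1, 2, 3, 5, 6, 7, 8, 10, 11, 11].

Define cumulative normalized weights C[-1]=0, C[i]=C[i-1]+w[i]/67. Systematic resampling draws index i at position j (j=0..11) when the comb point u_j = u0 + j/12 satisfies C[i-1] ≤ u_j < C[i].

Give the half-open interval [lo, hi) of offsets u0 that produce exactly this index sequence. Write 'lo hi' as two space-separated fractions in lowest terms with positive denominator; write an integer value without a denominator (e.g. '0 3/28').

11/268 13/268

C = [8/67, 15/67, 20/67, 27/67, 29/67, 34/67, 40/67, 44/67, 50/67, 53/67, 58/67, 1]
j=0 picked index 0: u0 ∈ [0, 8/67)
j=1 picked index 1: u0 ∈ [29/804, 113/804)
j=2 picked index 1: u0 ∈ [-19/402, 23/402)
j=3 picked index 2: u0 ∈ [-7/268, 13/268)
j=4 picked index 3: u0 ∈ [-7/201, 14/201)
j=5 picked index 5: u0 ∈ [13/804, 73/804)
j=6 picked index 6: u0 ∈ [1/134, 13/134)
j=7 picked index 7: u0 ∈ [11/804, 59/804)
j=8 picked index 8: u0 ∈ [-2/201, 16/201)
j=9 picked index 10: u0 ∈ [11/268, 31/268)
j=10 picked index 11: u0 ∈ [13/402, 1/6)
j=11 picked index 11: u0 ∈ [-41/804, 1/12)
intersection: [11/268, 13/268)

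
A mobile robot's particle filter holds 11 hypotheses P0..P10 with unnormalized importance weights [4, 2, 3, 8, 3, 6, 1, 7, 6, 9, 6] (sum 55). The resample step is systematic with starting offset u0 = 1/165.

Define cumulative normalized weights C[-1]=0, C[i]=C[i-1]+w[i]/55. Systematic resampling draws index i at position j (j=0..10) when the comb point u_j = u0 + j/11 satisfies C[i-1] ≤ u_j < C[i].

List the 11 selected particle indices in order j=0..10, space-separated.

C = [4/55, 6/55, 9/55, 17/55, 4/11, 26/55, 27/55, 34/55, 8/11, 49/55, 1]
j=0: u_0=1/165 ∈ [0, 4/55) → index 0
j=1: u_1=16/165 ∈ [4/55, 6/55) → index 1
j=2: u_2=31/165 ∈ [9/55, 17/55) → index 3
j=3: u_3=46/165 ∈ [9/55, 17/55) → index 3
j=4: u_4=61/165 ∈ [4/11, 26/55) → index 5
j=5: u_5=76/165 ∈ [4/11, 26/55) → index 5
j=6: u_6=91/165 ∈ [27/55, 34/55) → index 7
j=7: u_7=106/165 ∈ [34/55, 8/11) → index 8
j=8: u_8=11/15 ∈ [8/11, 49/55) → index 9
j=9: u_9=136/165 ∈ [8/11, 49/55) → index 9
j=10: u_10=151/165 ∈ [49/55, 1) → index 10

0 1 3 3 5 5 7 8 9 9 10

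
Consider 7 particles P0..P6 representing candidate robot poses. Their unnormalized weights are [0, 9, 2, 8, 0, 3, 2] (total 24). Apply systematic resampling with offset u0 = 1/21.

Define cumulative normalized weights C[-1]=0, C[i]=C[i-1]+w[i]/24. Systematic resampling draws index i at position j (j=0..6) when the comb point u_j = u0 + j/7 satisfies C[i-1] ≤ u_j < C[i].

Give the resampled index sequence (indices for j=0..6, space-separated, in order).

C = [0, 3/8, 11/24, 19/24, 19/24, 11/12, 1]
j=0: u_0=1/21 ∈ [0, 3/8) → index 1
j=1: u_1=4/21 ∈ [0, 3/8) → index 1
j=2: u_2=1/3 ∈ [0, 3/8) → index 1
j=3: u_3=10/21 ∈ [11/24, 19/24) → index 3
j=4: u_4=13/21 ∈ [11/24, 19/24) → index 3
j=5: u_5=16/21 ∈ [11/24, 19/24) → index 3
j=6: u_6=19/21 ∈ [19/24, 11/12) → index 5

1 1 1 3 3 3 5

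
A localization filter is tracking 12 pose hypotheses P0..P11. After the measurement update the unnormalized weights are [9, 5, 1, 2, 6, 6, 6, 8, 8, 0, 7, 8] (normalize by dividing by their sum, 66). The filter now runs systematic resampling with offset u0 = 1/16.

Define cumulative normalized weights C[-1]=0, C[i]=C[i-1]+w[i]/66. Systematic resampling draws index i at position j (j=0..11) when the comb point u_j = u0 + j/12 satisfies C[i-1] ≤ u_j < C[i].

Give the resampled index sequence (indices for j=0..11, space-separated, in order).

C = [3/22, 7/33, 5/22, 17/66, 23/66, 29/66, 35/66, 43/66, 17/22, 17/22, 29/33, 1]
j=0: u_0=1/16 ∈ [0, 3/22) → index 0
j=1: u_1=7/48 ∈ [3/22, 7/33) → index 1
j=2: u_2=11/48 ∈ [5/22, 17/66) → index 3
j=3: u_3=5/16 ∈ [17/66, 23/66) → index 4
j=4: u_4=19/48 ∈ [23/66, 29/66) → index 5
j=5: u_5=23/48 ∈ [29/66, 35/66) → index 6
j=6: u_6=9/16 ∈ [35/66, 43/66) → index 7
j=7: u_7=31/48 ∈ [35/66, 43/66) → index 7
j=8: u_8=35/48 ∈ [43/66, 17/22) → index 8
j=9: u_9=13/16 ∈ [17/22, 29/33) → index 10
j=10: u_10=43/48 ∈ [29/33, 1) → index 11
j=11: u_11=47/48 ∈ [29/33, 1) → index 11

0 1 3 4 5 6 7 7 8 10 11 11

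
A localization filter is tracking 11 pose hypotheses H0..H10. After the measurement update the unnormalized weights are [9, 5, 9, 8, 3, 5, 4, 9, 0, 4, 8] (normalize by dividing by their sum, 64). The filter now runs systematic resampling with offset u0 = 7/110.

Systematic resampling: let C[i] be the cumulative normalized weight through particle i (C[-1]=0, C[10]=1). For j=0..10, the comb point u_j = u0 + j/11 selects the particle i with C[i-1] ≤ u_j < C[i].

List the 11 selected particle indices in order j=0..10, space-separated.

C = [9/64, 7/32, 23/64, 31/64, 17/32, 39/64, 43/64, 13/16, 13/16, 7/8, 1]
j=0: u_0=7/110 ∈ [0, 9/64) → index 0
j=1: u_1=17/110 ∈ [9/64, 7/32) → index 1
j=2: u_2=27/110 ∈ [7/32, 23/64) → index 2
j=3: u_3=37/110 ∈ [7/32, 23/64) → index 2
j=4: u_4=47/110 ∈ [23/64, 31/64) → index 3
j=5: u_5=57/110 ∈ [31/64, 17/32) → index 4
j=6: u_6=67/110 ∈ [17/32, 39/64) → index 5
j=7: u_7=7/10 ∈ [43/64, 13/16) → index 7
j=8: u_8=87/110 ∈ [43/64, 13/16) → index 7
j=9: u_9=97/110 ∈ [7/8, 1) → index 10
j=10: u_10=107/110 ∈ [7/8, 1) → index 10

0 1 2 2 3 4 5 7 7 10 10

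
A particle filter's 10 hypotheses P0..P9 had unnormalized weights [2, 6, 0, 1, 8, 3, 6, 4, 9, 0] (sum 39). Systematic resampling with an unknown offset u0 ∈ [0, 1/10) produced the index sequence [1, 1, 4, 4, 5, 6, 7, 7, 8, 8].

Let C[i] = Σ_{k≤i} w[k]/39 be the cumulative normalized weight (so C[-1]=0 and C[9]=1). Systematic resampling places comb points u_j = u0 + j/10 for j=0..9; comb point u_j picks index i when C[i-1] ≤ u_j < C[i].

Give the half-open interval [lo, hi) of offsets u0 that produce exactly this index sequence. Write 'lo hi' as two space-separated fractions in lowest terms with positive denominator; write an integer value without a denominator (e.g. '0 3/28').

C = [2/39, 8/39, 8/39, 3/13, 17/39, 20/39, 2/3, 10/13, 1, 1]
j=0 picked index 1: u0 ∈ [2/39, 8/39)
j=1 picked index 1: u0 ∈ [-19/390, 41/390)
j=2 picked index 4: u0 ∈ [2/65, 46/195)
j=3 picked index 4: u0 ∈ [-9/130, 53/390)
j=4 picked index 5: u0 ∈ [7/195, 22/195)
j=5 picked index 6: u0 ∈ [1/78, 1/6)
j=6 picked index 7: u0 ∈ [1/15, 11/65)
j=7 picked index 7: u0 ∈ [-1/30, 9/130)
j=8 picked index 8: u0 ∈ [-2/65, 1/5)
j=9 picked index 8: u0 ∈ [-17/130, 1/10)
intersection: [1/15, 9/130)

1/15 9/130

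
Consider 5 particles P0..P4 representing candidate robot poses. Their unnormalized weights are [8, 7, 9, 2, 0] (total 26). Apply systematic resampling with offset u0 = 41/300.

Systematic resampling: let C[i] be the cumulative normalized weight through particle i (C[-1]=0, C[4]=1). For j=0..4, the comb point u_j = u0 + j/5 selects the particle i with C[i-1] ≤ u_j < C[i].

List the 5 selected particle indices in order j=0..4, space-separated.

C = [4/13, 15/26, 12/13, 1, 1]
j=0: u_0=41/300 ∈ [0, 4/13) → index 0
j=1: u_1=101/300 ∈ [4/13, 15/26) → index 1
j=2: u_2=161/300 ∈ [4/13, 15/26) → index 1
j=3: u_3=221/300 ∈ [15/26, 12/13) → index 2
j=4: u_4=281/300 ∈ [12/13, 1) → index 3

0 1 1 2 3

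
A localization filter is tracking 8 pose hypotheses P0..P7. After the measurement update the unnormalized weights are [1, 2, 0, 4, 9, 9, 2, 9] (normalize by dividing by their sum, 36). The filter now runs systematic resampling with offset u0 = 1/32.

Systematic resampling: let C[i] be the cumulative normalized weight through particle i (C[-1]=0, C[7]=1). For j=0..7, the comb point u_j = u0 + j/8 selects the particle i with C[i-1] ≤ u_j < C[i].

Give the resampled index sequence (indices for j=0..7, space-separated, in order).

C = [1/36, 1/12, 1/12, 7/36, 4/9, 25/36, 3/4, 1]
j=0: u_0=1/32 ∈ [1/36, 1/12) → index 1
j=1: u_1=5/32 ∈ [1/12, 7/36) → index 3
j=2: u_2=9/32 ∈ [7/36, 4/9) → index 4
j=3: u_3=13/32 ∈ [7/36, 4/9) → index 4
j=4: u_4=17/32 ∈ [4/9, 25/36) → index 5
j=5: u_5=21/32 ∈ [4/9, 25/36) → index 5
j=6: u_6=25/32 ∈ [3/4, 1) → index 7
j=7: u_7=29/32 ∈ [3/4, 1) → index 7

1 3 4 4 5 5 7 7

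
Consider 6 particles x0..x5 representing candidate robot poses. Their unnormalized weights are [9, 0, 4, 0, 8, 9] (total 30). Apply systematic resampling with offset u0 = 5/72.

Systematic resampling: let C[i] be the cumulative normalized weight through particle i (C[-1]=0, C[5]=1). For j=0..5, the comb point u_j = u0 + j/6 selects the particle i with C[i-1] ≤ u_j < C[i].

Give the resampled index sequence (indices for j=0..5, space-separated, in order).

C = [3/10, 3/10, 13/30, 13/30, 7/10, 1]
j=0: u_0=5/72 ∈ [0, 3/10) → index 0
j=1: u_1=17/72 ∈ [0, 3/10) → index 0
j=2: u_2=29/72 ∈ [3/10, 13/30) → index 2
j=3: u_3=41/72 ∈ [13/30, 7/10) → index 4
j=4: u_4=53/72 ∈ [7/10, 1) → index 5
j=5: u_5=65/72 ∈ [7/10, 1) → index 5

0 0 2 4 5 5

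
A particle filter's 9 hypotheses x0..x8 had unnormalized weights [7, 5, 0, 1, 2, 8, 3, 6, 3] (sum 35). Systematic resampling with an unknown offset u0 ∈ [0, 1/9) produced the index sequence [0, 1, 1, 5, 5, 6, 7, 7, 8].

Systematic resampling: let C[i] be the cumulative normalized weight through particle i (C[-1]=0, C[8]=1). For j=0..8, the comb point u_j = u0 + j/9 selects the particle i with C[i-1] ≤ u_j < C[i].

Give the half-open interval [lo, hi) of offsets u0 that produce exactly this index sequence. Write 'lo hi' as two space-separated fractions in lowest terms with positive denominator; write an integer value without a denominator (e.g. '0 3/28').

C = [1/5, 12/35, 12/35, 13/35, 3/7, 23/35, 26/35, 32/35, 1]
j=0 picked index 0: u0 ∈ [0, 1/5)
j=1 picked index 1: u0 ∈ [4/45, 73/315)
j=2 picked index 1: u0 ∈ [-1/45, 38/315)
j=3 picked index 5: u0 ∈ [2/21, 34/105)
j=4 picked index 5: u0 ∈ [-1/63, 67/315)
j=5 picked index 6: u0 ∈ [32/315, 59/315)
j=6 picked index 7: u0 ∈ [8/105, 26/105)
j=7 picked index 7: u0 ∈ [-11/315, 43/315)
j=8 picked index 8: u0 ∈ [8/315, 1/9)
intersection: [32/315, 1/9)

32/315 1/9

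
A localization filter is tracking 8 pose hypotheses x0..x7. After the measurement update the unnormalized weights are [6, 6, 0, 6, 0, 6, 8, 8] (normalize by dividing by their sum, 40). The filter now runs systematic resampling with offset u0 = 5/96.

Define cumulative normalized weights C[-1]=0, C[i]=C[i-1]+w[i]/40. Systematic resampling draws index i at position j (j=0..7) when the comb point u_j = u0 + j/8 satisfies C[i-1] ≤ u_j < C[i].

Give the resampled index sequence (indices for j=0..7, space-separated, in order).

C = [3/20, 3/10, 3/10, 9/20, 9/20, 3/5, 4/5, 1]
j=0: u_0=5/96 ∈ [0, 3/20) → index 0
j=1: u_1=17/96 ∈ [3/20, 3/10) → index 1
j=2: u_2=29/96 ∈ [3/10, 9/20) → index 3
j=3: u_3=41/96 ∈ [3/10, 9/20) → index 3
j=4: u_4=53/96 ∈ [9/20, 3/5) → index 5
j=5: u_5=65/96 ∈ [3/5, 4/5) → index 6
j=6: u_6=77/96 ∈ [4/5, 1) → index 7
j=7: u_7=89/96 ∈ [4/5, 1) → index 7

0 1 3 3 5 6 7 7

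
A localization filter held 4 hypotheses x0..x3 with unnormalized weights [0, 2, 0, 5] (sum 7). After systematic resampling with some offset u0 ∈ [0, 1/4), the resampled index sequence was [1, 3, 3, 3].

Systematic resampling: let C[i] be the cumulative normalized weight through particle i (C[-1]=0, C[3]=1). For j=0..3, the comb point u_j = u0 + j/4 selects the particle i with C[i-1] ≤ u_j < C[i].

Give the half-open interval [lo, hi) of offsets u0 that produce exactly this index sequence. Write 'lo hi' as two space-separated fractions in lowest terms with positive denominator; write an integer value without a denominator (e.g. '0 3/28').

C = [0, 2/7, 2/7, 1]
j=0 picked index 1: u0 ∈ [0, 2/7)
j=1 picked index 3: u0 ∈ [1/28, 3/4)
j=2 picked index 3: u0 ∈ [-3/14, 1/2)
j=3 picked index 3: u0 ∈ [-13/28, 1/4)
intersection: [1/28, 1/4)

1/28 1/4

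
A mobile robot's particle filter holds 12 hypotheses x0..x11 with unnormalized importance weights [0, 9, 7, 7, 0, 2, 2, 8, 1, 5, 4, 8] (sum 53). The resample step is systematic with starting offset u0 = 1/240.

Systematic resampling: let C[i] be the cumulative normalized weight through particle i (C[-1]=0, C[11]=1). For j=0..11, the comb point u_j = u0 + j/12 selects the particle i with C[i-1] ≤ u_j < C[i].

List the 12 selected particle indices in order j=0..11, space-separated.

C = [0, 9/53, 16/53, 23/53, 23/53, 25/53, 27/53, 35/53, 36/53, 41/53, 45/53, 1]
j=0: u_0=1/240 ∈ [0, 9/53) → index 1
j=1: u_1=7/80 ∈ [0, 9/53) → index 1
j=2: u_2=41/240 ∈ [9/53, 16/53) → index 2
j=3: u_3=61/240 ∈ [9/53, 16/53) → index 2
j=4: u_4=27/80 ∈ [16/53, 23/53) → index 3
j=5: u_5=101/240 ∈ [16/53, 23/53) → index 3
j=6: u_6=121/240 ∈ [25/53, 27/53) → index 6
j=7: u_7=47/80 ∈ [27/53, 35/53) → index 7
j=8: u_8=161/240 ∈ [35/53, 36/53) → index 8
j=9: u_9=181/240 ∈ [36/53, 41/53) → index 9
j=10: u_10=67/80 ∈ [41/53, 45/53) → index 10
j=11: u_11=221/240 ∈ [45/53, 1) → index 11

1 1 2 2 3 3 6 7 8 9 10 11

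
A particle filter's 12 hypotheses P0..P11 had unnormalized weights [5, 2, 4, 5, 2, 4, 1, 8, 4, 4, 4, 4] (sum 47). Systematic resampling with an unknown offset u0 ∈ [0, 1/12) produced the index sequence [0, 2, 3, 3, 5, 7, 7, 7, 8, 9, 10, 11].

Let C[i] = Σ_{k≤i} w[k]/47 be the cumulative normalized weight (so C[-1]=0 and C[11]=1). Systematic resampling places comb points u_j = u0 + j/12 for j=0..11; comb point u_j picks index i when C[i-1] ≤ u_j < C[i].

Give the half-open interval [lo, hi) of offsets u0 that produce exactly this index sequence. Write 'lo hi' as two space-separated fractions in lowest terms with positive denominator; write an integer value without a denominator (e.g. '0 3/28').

41/564 43/564

C = [5/47, 7/47, 11/47, 16/47, 18/47, 22/47, 23/47, 31/47, 35/47, 39/47, 43/47, 1]
j=0 picked index 0: u0 ∈ [0, 5/47)
j=1 picked index 2: u0 ∈ [37/564, 85/564)
j=2 picked index 3: u0 ∈ [19/282, 49/282)
j=3 picked index 3: u0 ∈ [-3/188, 17/188)
j=4 picked index 5: u0 ∈ [7/141, 19/141)
j=5 picked index 7: u0 ∈ [41/564, 137/564)
j=6 picked index 7: u0 ∈ [-1/94, 15/94)
j=7 picked index 7: u0 ∈ [-53/564, 43/564)
j=8 picked index 8: u0 ∈ [-1/141, 11/141)
j=9 picked index 9: u0 ∈ [-1/188, 15/188)
j=10 picked index 10: u0 ∈ [-1/282, 23/282)
j=11 picked index 11: u0 ∈ [-1/564, 1/12)
intersection: [41/564, 43/564)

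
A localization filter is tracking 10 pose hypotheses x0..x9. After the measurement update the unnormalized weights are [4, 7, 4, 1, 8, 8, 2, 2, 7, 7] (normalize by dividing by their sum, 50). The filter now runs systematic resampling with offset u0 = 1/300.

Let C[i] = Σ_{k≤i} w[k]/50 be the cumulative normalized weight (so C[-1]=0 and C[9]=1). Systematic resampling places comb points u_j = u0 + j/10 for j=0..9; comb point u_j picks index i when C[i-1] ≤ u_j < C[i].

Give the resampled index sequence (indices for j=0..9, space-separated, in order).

C = [2/25, 11/50, 3/10, 8/25, 12/25, 16/25, 17/25, 18/25, 43/50, 1]
j=0: u_0=1/300 ∈ [0, 2/25) → index 0
j=1: u_1=31/300 ∈ [2/25, 11/50) → index 1
j=2: u_2=61/300 ∈ [2/25, 11/50) → index 1
j=3: u_3=91/300 ∈ [3/10, 8/25) → index 3
j=4: u_4=121/300 ∈ [8/25, 12/25) → index 4
j=5: u_5=151/300 ∈ [12/25, 16/25) → index 5
j=6: u_6=181/300 ∈ [12/25, 16/25) → index 5
j=7: u_7=211/300 ∈ [17/25, 18/25) → index 7
j=8: u_8=241/300 ∈ [18/25, 43/50) → index 8
j=9: u_9=271/300 ∈ [43/50, 1) → index 9

0 1 1 3 4 5 5 7 8 9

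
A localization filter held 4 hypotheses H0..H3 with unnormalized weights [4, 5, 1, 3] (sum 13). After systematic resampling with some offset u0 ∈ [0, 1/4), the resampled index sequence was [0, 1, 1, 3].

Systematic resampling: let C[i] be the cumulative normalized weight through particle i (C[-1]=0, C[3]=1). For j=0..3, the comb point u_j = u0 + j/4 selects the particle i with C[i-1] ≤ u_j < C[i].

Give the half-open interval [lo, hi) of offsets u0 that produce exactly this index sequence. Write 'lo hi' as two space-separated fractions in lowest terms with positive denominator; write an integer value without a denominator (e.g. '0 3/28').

C = [4/13, 9/13, 10/13, 1]
j=0 picked index 0: u0 ∈ [0, 4/13)
j=1 picked index 1: u0 ∈ [3/52, 23/52)
j=2 picked index 1: u0 ∈ [-5/26, 5/26)
j=3 picked index 3: u0 ∈ [1/52, 1/4)
intersection: [3/52, 5/26)

3/52 5/26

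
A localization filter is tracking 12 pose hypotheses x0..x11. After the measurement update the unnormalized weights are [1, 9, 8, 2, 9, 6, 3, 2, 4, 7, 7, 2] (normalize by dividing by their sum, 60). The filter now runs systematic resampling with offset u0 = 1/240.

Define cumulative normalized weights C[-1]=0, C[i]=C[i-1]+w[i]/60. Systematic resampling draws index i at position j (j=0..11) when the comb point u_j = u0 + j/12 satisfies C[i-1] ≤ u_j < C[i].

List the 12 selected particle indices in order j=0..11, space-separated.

0 1 2 2 4 4 5 6 8 9 9 10

C = [1/60, 1/6, 3/10, 1/3, 29/60, 7/12, 19/30, 2/3, 11/15, 17/20, 29/30, 1]
j=0: u_0=1/240 ∈ [0, 1/60) → index 0
j=1: u_1=7/80 ∈ [1/60, 1/6) → index 1
j=2: u_2=41/240 ∈ [1/6, 3/10) → index 2
j=3: u_3=61/240 ∈ [1/6, 3/10) → index 2
j=4: u_4=27/80 ∈ [1/3, 29/60) → index 4
j=5: u_5=101/240 ∈ [1/3, 29/60) → index 4
j=6: u_6=121/240 ∈ [29/60, 7/12) → index 5
j=7: u_7=47/80 ∈ [7/12, 19/30) → index 6
j=8: u_8=161/240 ∈ [2/3, 11/15) → index 8
j=9: u_9=181/240 ∈ [11/15, 17/20) → index 9
j=10: u_10=67/80 ∈ [11/15, 17/20) → index 9
j=11: u_11=221/240 ∈ [17/20, 29/30) → index 10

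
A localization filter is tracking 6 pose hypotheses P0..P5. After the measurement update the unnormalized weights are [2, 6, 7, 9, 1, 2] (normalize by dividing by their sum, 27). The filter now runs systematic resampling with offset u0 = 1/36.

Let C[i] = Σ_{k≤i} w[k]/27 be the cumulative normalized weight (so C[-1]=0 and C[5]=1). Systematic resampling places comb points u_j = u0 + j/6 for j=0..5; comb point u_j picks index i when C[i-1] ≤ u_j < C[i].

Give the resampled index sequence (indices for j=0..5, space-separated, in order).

0 1 2 2 3 3

C = [2/27, 8/27, 5/9, 8/9, 25/27, 1]
j=0: u_0=1/36 ∈ [0, 2/27) → index 0
j=1: u_1=7/36 ∈ [2/27, 8/27) → index 1
j=2: u_2=13/36 ∈ [8/27, 5/9) → index 2
j=3: u_3=19/36 ∈ [8/27, 5/9) → index 2
j=4: u_4=25/36 ∈ [5/9, 8/9) → index 3
j=5: u_5=31/36 ∈ [5/9, 8/9) → index 3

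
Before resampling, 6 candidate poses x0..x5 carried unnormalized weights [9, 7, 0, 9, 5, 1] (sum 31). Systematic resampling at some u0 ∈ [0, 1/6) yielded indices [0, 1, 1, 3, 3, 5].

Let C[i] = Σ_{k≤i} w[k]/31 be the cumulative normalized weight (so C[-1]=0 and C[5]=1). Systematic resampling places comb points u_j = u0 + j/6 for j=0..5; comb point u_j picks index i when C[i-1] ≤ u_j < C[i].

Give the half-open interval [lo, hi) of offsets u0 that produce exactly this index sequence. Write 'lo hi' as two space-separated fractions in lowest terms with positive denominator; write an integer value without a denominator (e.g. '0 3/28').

25/186 13/93

C = [9/31, 16/31, 16/31, 25/31, 30/31, 1]
j=0 picked index 0: u0 ∈ [0, 9/31)
j=1 picked index 1: u0 ∈ [23/186, 65/186)
j=2 picked index 1: u0 ∈ [-4/93, 17/93)
j=3 picked index 3: u0 ∈ [1/62, 19/62)
j=4 picked index 3: u0 ∈ [-14/93, 13/93)
j=5 picked index 5: u0 ∈ [25/186, 1/6)
intersection: [25/186, 13/93)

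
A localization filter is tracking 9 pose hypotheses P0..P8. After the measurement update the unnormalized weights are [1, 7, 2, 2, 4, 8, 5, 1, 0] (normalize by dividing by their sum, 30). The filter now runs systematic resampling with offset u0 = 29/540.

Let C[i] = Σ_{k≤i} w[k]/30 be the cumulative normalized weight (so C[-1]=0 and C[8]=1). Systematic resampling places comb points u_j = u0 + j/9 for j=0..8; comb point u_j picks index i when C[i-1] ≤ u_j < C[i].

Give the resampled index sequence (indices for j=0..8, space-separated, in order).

C = [1/30, 4/15, 1/3, 2/5, 8/15, 4/5, 29/30, 1, 1]
j=0: u_0=29/540 ∈ [1/30, 4/15) → index 1
j=1: u_1=89/540 ∈ [1/30, 4/15) → index 1
j=2: u_2=149/540 ∈ [4/15, 1/3) → index 2
j=3: u_3=209/540 ∈ [1/3, 2/5) → index 3
j=4: u_4=269/540 ∈ [2/5, 8/15) → index 4
j=5: u_5=329/540 ∈ [8/15, 4/5) → index 5
j=6: u_6=389/540 ∈ [8/15, 4/5) → index 5
j=7: u_7=449/540 ∈ [4/5, 29/30) → index 6
j=8: u_8=509/540 ∈ [4/5, 29/30) → index 6

1 1 2 3 4 5 5 6 6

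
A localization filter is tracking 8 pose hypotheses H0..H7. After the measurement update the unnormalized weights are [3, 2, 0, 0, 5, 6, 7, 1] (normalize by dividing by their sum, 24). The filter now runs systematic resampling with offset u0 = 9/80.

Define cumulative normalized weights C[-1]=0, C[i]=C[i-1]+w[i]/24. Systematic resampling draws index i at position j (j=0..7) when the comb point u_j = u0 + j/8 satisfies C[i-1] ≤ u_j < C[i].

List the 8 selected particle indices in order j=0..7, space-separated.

C = [1/8, 5/24, 5/24, 5/24, 5/12, 2/3, 23/24, 1]
j=0: u_0=9/80 ∈ [0, 1/8) → index 0
j=1: u_1=19/80 ∈ [5/24, 5/12) → index 4
j=2: u_2=29/80 ∈ [5/24, 5/12) → index 4
j=3: u_3=39/80 ∈ [5/12, 2/3) → index 5
j=4: u_4=49/80 ∈ [5/12, 2/3) → index 5
j=5: u_5=59/80 ∈ [2/3, 23/24) → index 6
j=6: u_6=69/80 ∈ [2/3, 23/24) → index 6
j=7: u_7=79/80 ∈ [23/24, 1) → index 7

0 4 4 5 5 6 6 7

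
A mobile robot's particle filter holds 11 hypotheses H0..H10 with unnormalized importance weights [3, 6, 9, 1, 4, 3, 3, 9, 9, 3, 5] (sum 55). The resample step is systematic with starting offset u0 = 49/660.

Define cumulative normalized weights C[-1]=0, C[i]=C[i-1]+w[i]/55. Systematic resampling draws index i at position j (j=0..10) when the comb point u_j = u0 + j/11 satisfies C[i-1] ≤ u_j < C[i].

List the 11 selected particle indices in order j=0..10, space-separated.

1 2 2 4 5 7 7 8 8 9 10

C = [3/55, 9/55, 18/55, 19/55, 23/55, 26/55, 29/55, 38/55, 47/55, 10/11, 1]
j=0: u_0=49/660 ∈ [3/55, 9/55) → index 1
j=1: u_1=109/660 ∈ [9/55, 18/55) → index 2
j=2: u_2=169/660 ∈ [9/55, 18/55) → index 2
j=3: u_3=229/660 ∈ [19/55, 23/55) → index 4
j=4: u_4=289/660 ∈ [23/55, 26/55) → index 5
j=5: u_5=349/660 ∈ [29/55, 38/55) → index 7
j=6: u_6=409/660 ∈ [29/55, 38/55) → index 7
j=7: u_7=469/660 ∈ [38/55, 47/55) → index 8
j=8: u_8=529/660 ∈ [38/55, 47/55) → index 8
j=9: u_9=589/660 ∈ [47/55, 10/11) → index 9
j=10: u_10=59/60 ∈ [10/11, 1) → index 10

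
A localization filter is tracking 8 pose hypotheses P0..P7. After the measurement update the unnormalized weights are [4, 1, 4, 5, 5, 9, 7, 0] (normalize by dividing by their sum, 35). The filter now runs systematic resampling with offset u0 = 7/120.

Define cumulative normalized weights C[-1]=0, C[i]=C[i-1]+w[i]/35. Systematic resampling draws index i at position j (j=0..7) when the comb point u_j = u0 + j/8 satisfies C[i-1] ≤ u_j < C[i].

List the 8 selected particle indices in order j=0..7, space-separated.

C = [4/35, 1/7, 9/35, 2/5, 19/35, 4/5, 1, 1]
j=0: u_0=7/120 ∈ [0, 4/35) → index 0
j=1: u_1=11/60 ∈ [1/7, 9/35) → index 2
j=2: u_2=37/120 ∈ [9/35, 2/5) → index 3
j=3: u_3=13/30 ∈ [2/5, 19/35) → index 4
j=4: u_4=67/120 ∈ [19/35, 4/5) → index 5
j=5: u_5=41/60 ∈ [19/35, 4/5) → index 5
j=6: u_6=97/120 ∈ [4/5, 1) → index 6
j=7: u_7=14/15 ∈ [4/5, 1) → index 6

0 2 3 4 5 5 6 6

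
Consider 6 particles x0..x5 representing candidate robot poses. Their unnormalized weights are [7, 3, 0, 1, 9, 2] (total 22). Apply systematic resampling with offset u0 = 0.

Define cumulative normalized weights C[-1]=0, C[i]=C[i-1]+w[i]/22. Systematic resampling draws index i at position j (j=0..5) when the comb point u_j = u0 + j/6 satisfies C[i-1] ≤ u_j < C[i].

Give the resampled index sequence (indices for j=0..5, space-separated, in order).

C = [7/22, 5/11, 5/11, 1/2, 10/11, 1]
j=0: u_0=0 ∈ [0, 7/22) → index 0
j=1: u_1=1/6 ∈ [0, 7/22) → index 0
j=2: u_2=1/3 ∈ [7/22, 5/11) → index 1
j=3: u_3=1/2 ∈ [1/2, 10/11) → index 4
j=4: u_4=2/3 ∈ [1/2, 10/11) → index 4
j=5: u_5=5/6 ∈ [1/2, 10/11) → index 4

0 0 1 4 4 4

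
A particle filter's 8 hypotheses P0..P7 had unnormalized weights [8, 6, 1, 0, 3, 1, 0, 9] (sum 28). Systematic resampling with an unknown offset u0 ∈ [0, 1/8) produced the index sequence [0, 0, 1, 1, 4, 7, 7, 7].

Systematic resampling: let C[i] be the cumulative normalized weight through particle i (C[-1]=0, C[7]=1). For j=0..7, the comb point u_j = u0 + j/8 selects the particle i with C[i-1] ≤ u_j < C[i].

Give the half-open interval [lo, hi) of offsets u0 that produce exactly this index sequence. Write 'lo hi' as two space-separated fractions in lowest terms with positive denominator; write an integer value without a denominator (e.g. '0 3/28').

3/56 1/8

C = [2/7, 1/2, 15/28, 15/28, 9/14, 19/28, 19/28, 1]
j=0 picked index 0: u0 ∈ [0, 2/7)
j=1 picked index 0: u0 ∈ [-1/8, 9/56)
j=2 picked index 1: u0 ∈ [1/28, 1/4)
j=3 picked index 1: u0 ∈ [-5/56, 1/8)
j=4 picked index 4: u0 ∈ [1/28, 1/7)
j=5 picked index 7: u0 ∈ [3/56, 3/8)
j=6 picked index 7: u0 ∈ [-1/14, 1/4)
j=7 picked index 7: u0 ∈ [-11/56, 1/8)
intersection: [3/56, 1/8)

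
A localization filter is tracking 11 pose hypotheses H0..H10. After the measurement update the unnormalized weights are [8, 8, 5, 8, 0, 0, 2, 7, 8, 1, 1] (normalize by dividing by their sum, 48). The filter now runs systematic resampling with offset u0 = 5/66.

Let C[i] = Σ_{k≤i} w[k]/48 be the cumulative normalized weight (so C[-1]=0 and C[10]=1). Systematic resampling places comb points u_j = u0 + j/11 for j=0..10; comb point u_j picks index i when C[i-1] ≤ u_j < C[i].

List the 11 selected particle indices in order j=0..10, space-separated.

C = [1/6, 1/3, 7/16, 29/48, 29/48, 29/48, 31/48, 19/24, 23/24, 47/48, 1]
j=0: u_0=5/66 ∈ [0, 1/6) → index 0
j=1: u_1=1/6 ∈ [1/6, 1/3) → index 1
j=2: u_2=17/66 ∈ [1/6, 1/3) → index 1
j=3: u_3=23/66 ∈ [1/3, 7/16) → index 2
j=4: u_4=29/66 ∈ [7/16, 29/48) → index 3
j=5: u_5=35/66 ∈ [7/16, 29/48) → index 3
j=6: u_6=41/66 ∈ [29/48, 31/48) → index 6
j=7: u_7=47/66 ∈ [31/48, 19/24) → index 7
j=8: u_8=53/66 ∈ [19/24, 23/24) → index 8
j=9: u_9=59/66 ∈ [19/24, 23/24) → index 8
j=10: u_10=65/66 ∈ [47/48, 1) → index 10

0 1 1 2 3 3 6 7 8 8 10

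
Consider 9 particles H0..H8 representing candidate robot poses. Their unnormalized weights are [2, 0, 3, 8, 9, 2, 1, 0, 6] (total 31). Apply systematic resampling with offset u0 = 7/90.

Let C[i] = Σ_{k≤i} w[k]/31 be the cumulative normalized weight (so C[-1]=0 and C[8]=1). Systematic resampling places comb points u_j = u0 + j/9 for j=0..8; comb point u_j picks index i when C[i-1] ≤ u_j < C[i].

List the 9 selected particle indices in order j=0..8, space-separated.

2 3 3 3 4 4 5 8 8

C = [2/31, 2/31, 5/31, 13/31, 22/31, 24/31, 25/31, 25/31, 1]
j=0: u_0=7/90 ∈ [2/31, 5/31) → index 2
j=1: u_1=17/90 ∈ [5/31, 13/31) → index 3
j=2: u_2=3/10 ∈ [5/31, 13/31) → index 3
j=3: u_3=37/90 ∈ [5/31, 13/31) → index 3
j=4: u_4=47/90 ∈ [13/31, 22/31) → index 4
j=5: u_5=19/30 ∈ [13/31, 22/31) → index 4
j=6: u_6=67/90 ∈ [22/31, 24/31) → index 5
j=7: u_7=77/90 ∈ [25/31, 1) → index 8
j=8: u_8=29/30 ∈ [25/31, 1) → index 8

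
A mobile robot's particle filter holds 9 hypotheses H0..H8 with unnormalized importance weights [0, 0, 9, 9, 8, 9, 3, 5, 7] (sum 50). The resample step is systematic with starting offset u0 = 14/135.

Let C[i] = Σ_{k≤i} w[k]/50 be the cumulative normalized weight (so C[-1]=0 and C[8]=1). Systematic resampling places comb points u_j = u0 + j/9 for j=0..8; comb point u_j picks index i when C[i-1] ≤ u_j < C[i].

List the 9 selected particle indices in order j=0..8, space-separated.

C = [0, 0, 9/50, 9/25, 13/25, 7/10, 19/25, 43/50, 1]
j=0: u_0=14/135 ∈ [0, 9/50) → index 2
j=1: u_1=29/135 ∈ [9/50, 9/25) → index 3
j=2: u_2=44/135 ∈ [9/50, 9/25) → index 3
j=3: u_3=59/135 ∈ [9/25, 13/25) → index 4
j=4: u_4=74/135 ∈ [13/25, 7/10) → index 5
j=5: u_5=89/135 ∈ [13/25, 7/10) → index 5
j=6: u_6=104/135 ∈ [19/25, 43/50) → index 7
j=7: u_7=119/135 ∈ [43/50, 1) → index 8
j=8: u_8=134/135 ∈ [43/50, 1) → index 8

2 3 3 4 5 5 7 8 8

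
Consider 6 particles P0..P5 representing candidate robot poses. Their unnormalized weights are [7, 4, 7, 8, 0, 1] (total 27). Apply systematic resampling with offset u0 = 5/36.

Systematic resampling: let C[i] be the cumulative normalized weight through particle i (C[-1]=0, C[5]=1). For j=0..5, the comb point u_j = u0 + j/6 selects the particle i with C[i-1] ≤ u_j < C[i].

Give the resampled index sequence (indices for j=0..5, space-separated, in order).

C = [7/27, 11/27, 2/3, 26/27, 26/27, 1]
j=0: u_0=5/36 ∈ [0, 7/27) → index 0
j=1: u_1=11/36 ∈ [7/27, 11/27) → index 1
j=2: u_2=17/36 ∈ [11/27, 2/3) → index 2
j=3: u_3=23/36 ∈ [11/27, 2/3) → index 2
j=4: u_4=29/36 ∈ [2/3, 26/27) → index 3
j=5: u_5=35/36 ∈ [26/27, 1) → index 5

0 1 2 2 3 5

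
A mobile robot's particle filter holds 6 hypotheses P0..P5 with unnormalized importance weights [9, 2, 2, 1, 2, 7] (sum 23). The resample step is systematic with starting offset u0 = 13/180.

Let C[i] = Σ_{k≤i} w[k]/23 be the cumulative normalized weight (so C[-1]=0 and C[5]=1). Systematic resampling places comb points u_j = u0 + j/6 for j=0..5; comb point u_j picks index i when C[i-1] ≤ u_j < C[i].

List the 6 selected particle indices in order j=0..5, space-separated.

C = [9/23, 11/23, 13/23, 14/23, 16/23, 1]
j=0: u_0=13/180 ∈ [0, 9/23) → index 0
j=1: u_1=43/180 ∈ [0, 9/23) → index 0
j=2: u_2=73/180 ∈ [9/23, 11/23) → index 1
j=3: u_3=103/180 ∈ [13/23, 14/23) → index 3
j=4: u_4=133/180 ∈ [16/23, 1) → index 5
j=5: u_5=163/180 ∈ [16/23, 1) → index 5

0 0 1 3 5 5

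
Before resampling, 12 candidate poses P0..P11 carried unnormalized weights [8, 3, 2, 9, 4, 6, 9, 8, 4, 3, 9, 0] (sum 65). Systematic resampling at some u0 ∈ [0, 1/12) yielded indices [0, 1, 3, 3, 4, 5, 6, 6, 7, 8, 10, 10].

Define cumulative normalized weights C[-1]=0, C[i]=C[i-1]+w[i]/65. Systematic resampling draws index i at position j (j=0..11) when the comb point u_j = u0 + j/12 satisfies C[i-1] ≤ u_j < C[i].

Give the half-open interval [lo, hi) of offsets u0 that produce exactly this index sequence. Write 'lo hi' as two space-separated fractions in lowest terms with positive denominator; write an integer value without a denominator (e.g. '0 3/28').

31/780 37/780

C = [8/65, 11/65, 1/5, 22/65, 2/5, 32/65, 41/65, 49/65, 53/65, 56/65, 1, 1]
j=0 picked index 0: u0 ∈ [0, 8/65)
j=1 picked index 1: u0 ∈ [31/780, 67/780)
j=2 picked index 3: u0 ∈ [1/30, 67/390)
j=3 picked index 3: u0 ∈ [-1/20, 23/260)
j=4 picked index 4: u0 ∈ [1/195, 1/15)
j=5 picked index 5: u0 ∈ [-1/60, 59/780)
j=6 picked index 6: u0 ∈ [-1/130, 17/130)
j=7 picked index 6: u0 ∈ [-71/780, 37/780)
j=8 picked index 7: u0 ∈ [-7/195, 17/195)
j=9 picked index 8: u0 ∈ [1/260, 17/260)
j=10 picked index 10: u0 ∈ [11/390, 1/6)
j=11 picked index 10: u0 ∈ [-43/780, 1/12)
intersection: [31/780, 37/780)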